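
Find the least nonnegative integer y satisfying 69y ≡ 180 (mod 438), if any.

gcd(438, 69) = 3  (438 = 6*69 + 24, 69 = 2*24 + 21, 24 = 1*21 + 3, 21 = 7*3).
3 divides 180, so solutions exist.
Back-substituting, 69*(-19) + 438*(3) = 3.
So 69*(-19) ≡ 3 (mod 438); multiply by 60: y ≡ -1140 (mod 146).
Smallest nonnegative: y = -1140 mod 146 = 28.

28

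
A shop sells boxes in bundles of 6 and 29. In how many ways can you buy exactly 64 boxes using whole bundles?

1

Need nonnegative integers with 6j + 29k = 64.
gcd(6, 29) = 1, and 6·(5) + 29·(-1) = 1.
So (j₀, k₀) = (320, -64); general j = 320 + 29t, k = -64 - 6t.
j ≥ 0 ⇒ t ≥ -11; k ≥ 0 ⇒ t ≤ -11. That's 1 value of t.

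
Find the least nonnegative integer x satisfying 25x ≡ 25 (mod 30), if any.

1

gcd(30, 25):
  30 = 1·25 + 5
  25 = 5·5
so gcd(30, 25) = 5.
5 divides 25, so solutions exist.
Back-substitute for Bézout coefficients:
  5 = 30 - 1·25
  ... = 25·(-1) + 30·(1)
So 25·(-1) ≡ 5 (mod 30); multiply by 5: x ≡ -5 (mod 6).
Smallest nonnegative: x = -5 mod 6 = 1.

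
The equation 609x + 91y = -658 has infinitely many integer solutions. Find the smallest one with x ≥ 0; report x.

4

gcd(609, 91) = 7.
7 divides -658, so solutions exist.
By Bézout, 609×(3) + 91×(-20) = 7.
Scale by -658/7 = -94: (x₀, y₀) = (-282, 1880).
General solution: x = -282 + 13t, y = 1880 - 87t for integer t.
x ≥ 0: smallest is -282 mod 13 = 4 (at t = 22), with y = -34.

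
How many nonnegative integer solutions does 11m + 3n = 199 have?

6

gcd(11, 3) = 1  (11 = 3×3 + 2, 3 = 1×2 + 1, 2 = 2×1).
Back-substituting, 11×(-1) + 3×(4) = 1.
Scale by 199: one solution is (-199, 796). Reduce m mod 3: (2, 59).
General: m = 2 + 3t, n = 59 - 11t.
m ≥ 0 ⇒ t ≥ 0; n ≥ 0 ⇒ t ≤ 5. So t ∈ [0, 5]: 6 solutions.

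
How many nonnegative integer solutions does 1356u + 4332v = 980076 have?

gcd(4332, 1356) = 12  (4332 = 3×1356 + 264, 1356 = 5×264 + 36, 264 = 7×36 + 12, 36 = 3×12).
Back-substituting, 1356×(-115) + 4332×(36) = 12.
Scale by 81673: one solution is (-9392395, 2940228). Reduce u mod 361: (103, 194).
General: u = 103 + 361t, v = 194 - 113t.
u ≥ 0 ⇒ t ≥ 0; v ≥ 0 ⇒ t ≤ 1. So t ∈ [0, 1]: 2 solutions.

2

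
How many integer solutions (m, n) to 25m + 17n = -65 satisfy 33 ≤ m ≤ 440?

24

gcd(25, 17) = 1  (25 = 1×17 + 8, 17 = 2×8 + 1, 8 = 8×1).
Back-substituting, 25×(-2) + 17×(3) = 1.
Scale by -65: particular solution (130, -195); reduce m mod 17: (11, -20).
General solution: m = 11 + 17t, n = -20 - 25t for integer t.
33 ≤ 11 + 17t ≤ 440 gives t ∈ [2, 25], which is 24 values.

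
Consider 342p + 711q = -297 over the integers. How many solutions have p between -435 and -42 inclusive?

5

gcd(711, 342) = 9.
By Bézout, 342·(-27) + 711·(13) = 9.
Particular solution: (22, -11).
General solution: p = 22 + 79t, q = -11 - 38t for integer t.
-435 ≤ 22 + 79t ≤ -42 gives t ∈ [-5, -1], which is 5 values.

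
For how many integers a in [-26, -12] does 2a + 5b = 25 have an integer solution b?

3

gcd(5, 2) = 1.
By Bézout, 2*(-2) + 5*(1) = 1.
Particular solution: (0, 5).
General solution: a = 0 + 5t, b = 5 - 2t for integer t.
-26 ≤ 0 + 5t ≤ -12 gives t ∈ [-5, -3], which is 3 values.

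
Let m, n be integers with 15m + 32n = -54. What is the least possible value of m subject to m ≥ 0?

gcd(32, 15) = 1.
1 divides -54, so solutions exist.
By Bézout, 15×(15) + 32×(-7) = 1.
Scale by -54/1 = -54: (m₀, n₀) = (-810, 378).
General solution: m = -810 + 32t, n = 378 - 15t for integer t.
m ≥ 0: smallest is -810 mod 32 = 22 (at t = 26), with n = -12.

22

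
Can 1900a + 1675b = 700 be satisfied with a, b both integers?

gcd(1900, 1675):
  1900 = 1×1675 + 225
  1675 = 7×225 + 100
  225 = 2×100 + 25
  100 = 4×25
so gcd(1900, 1675) = 25.
25 divides 700, so integer solutions exist.

yes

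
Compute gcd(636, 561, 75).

3

gcd(636, 561) = 3.
gcd(3, 75) = 3.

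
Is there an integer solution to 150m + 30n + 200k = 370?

yes

gcd(150, 30) = 30.
gcd(30, 200) = 10.
10 divides 370, so integer solutions exist.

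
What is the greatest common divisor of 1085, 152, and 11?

gcd(1085, 152) = 1  (1085 = 7*152 + 21, 152 = 7*21 + 5, 21 = 4*5 + 1, 5 = 5*1).
gcd(1, 11) = 1.

1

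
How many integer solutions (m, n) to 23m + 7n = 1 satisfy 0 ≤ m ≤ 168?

gcd(23, 7):
  23 = 3×7 + 2
  7 = 3×2 + 1
  2 = 2×1
so gcd(23, 7) = 1.
Back-substitute for Bézout coefficients:
  1 = 7 - 3×2
  ... = 23×(-3) + 7×(10)
Scale by 1: particular solution (-3, 10); reduce m mod 7: (4, -13).
General solution: m = 4 + 7t, n = -13 - 23t for integer t.
0 ≤ 4 + 7t ≤ 168 gives t ∈ [0, 23], which is 24 values.

24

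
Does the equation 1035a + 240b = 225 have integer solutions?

yes

gcd(1035, 240) = 15  (1035 = 4*240 + 75, 240 = 3*75 + 15, 75 = 5*15).
15 divides 225, so integer solutions exist.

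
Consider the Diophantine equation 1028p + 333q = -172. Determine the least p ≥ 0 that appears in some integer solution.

40

gcd(1028, 333) = 1.
1 divides -172, so solutions exist.
By Bézout, 1028×(23) + 333×(-71) = 1.
Scale by -172/1 = -172: (p₀, q₀) = (-3956, 12212).
General solution: p = -3956 + 333t, q = 12212 - 1028t for integer t.
p ≥ 0: smallest is -3956 mod 333 = 40 (at t = 12), with q = -124.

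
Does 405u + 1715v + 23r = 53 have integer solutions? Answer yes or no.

gcd(1715, 405) = 5  (1715 = 4·405 + 95, 405 = 4·95 + 25, 95 = 3·25 + 20, 25 = 1·20 + 5, 20 = 4·5).
gcd(5, 23) = 1.
1 divides 53, so integer solutions exist.

yes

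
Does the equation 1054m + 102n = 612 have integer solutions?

yes

gcd(1054, 102):
  1054 = 10×102 + 34
  102 = 3×34
so gcd(1054, 102) = 34.
34 divides 612, so integer solutions exist.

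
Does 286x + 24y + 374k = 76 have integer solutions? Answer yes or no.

gcd(286, 24):
  286 = 11×24 + 22
  24 = 1×22 + 2
  22 = 11×2
so gcd(286, 24) = 2.
gcd(2, 374) = 2.
2 divides 76, so integer solutions exist.

yes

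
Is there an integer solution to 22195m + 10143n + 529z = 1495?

yes

gcd(22195, 10143) = 23  (22195 = 2·10143 + 1909, 10143 = 5·1909 + 598, 1909 = 3·598 + 115, 598 = 5·115 + 23, 115 = 5·23).
gcd(23, 529) = 23.
23 divides 1495, so integer solutions exist.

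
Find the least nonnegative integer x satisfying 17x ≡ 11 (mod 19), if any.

gcd(19, 17) = 1  (19 = 1·17 + 2, 17 = 8·2 + 1, 2 = 2·1).
1 divides 11, so solutions exist.
Back-substituting, 17·(9) + 19·(-8) = 1.
So 17·(9) ≡ 1 (mod 19); multiply by 11: x ≡ 99 (mod 19).
Smallest nonnegative: x = 99 mod 19 = 4.

4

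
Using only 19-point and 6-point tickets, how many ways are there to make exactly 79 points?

Need nonnegative integers with 19j + 6k = 79.
gcd(19, 6) = 1, and 19·(1) + 6·(-3) = 1.
So (j₀, k₀) = (79, -237); general j = 79 + 6t, k = -237 - 19t.
j ≥ 0 ⇒ t ≥ -13; k ≥ 0 ⇒ t ≤ -13. That's 1 value of t.

1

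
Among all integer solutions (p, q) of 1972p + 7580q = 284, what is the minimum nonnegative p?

742

gcd(7580, 1972):
  7580 = 3*1972 + 1664
  1972 = 1*1664 + 308
  1664 = 5*308 + 124
  308 = 2*124 + 60
  124 = 2*60 + 4
  60 = 15*4
so gcd(7580, 1972) = 4.
4 divides 284, so solutions exist.
Back-substitute for Bézout coefficients:
  4 = 124 - 2*60
  ... = 1972*(-123) + 7580*(32)
Scale by 284/4 = 71: (p₀, q₀) = (-8733, 2272).
General solution: p = -8733 + 1895t, q = 2272 - 493t for integer t.
p ≥ 0: smallest is -8733 mod 1895 = 742 (at t = 5), with q = -193.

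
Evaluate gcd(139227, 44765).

gcd(139227, 44765) = 1  (139227 = 3×44765 + 4932, 44765 = 9×4932 + 377, 4932 = 13×377 + 31, 377 = 12×31 + 5, 31 = 6×5 + 1, 5 = 5×1).

1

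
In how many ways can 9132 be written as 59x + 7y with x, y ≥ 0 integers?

gcd(59, 7) = 1.
By Bézout, 59*(-2) + 7*(17) = 1.
One solution: (6, 1254).
General: x = 6 + 7t, y = 1254 - 59t.
x ≥ 0 ⇒ t ≥ 0; y ≥ 0 ⇒ t ≤ 21. So t ∈ [0, 21]: 22 solutions.

22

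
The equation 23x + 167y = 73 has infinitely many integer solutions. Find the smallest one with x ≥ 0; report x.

gcd(167, 23):
  167 = 7×23 + 6
  23 = 3×6 + 5
  6 = 1×5 + 1
  5 = 5×1
so gcd(167, 23) = 1.
1 divides 73, so solutions exist.
Back-substitute for Bézout coefficients:
  1 = 6 - 1×5
  ... = 23×(-29) + 167×(4)
Scale by 73/1 = 73: (x₀, y₀) = (-2117, 292).
General solution: x = -2117 + 167t, y = 292 - 23t for integer t.
x ≥ 0: smallest is -2117 mod 167 = 54 (at t = 13), with y = -7.

54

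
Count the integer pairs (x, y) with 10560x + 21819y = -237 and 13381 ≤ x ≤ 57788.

gcd(21819, 10560) = 3  (21819 = 2*10560 + 699, 10560 = 15*699 + 75, 699 = 9*75 + 24, 75 = 3*24 + 3, 24 = 8*3).
Back-substituting, 10560*(874) + 21819*(-423) = 3.
Scale by -79: particular solution (-69046, 33417); reduce x mod 7273: (3684, -1783).
General solution: x = 3684 + 7273t, y = -1783 - 3520t for integer t.
13381 ≤ 3684 + 7273t ≤ 57788 gives t ∈ [2, 7], which is 6 values.

6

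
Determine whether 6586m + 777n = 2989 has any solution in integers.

no

gcd(6586, 777) = 37  (6586 = 8·777 + 370, 777 = 2·370 + 37, 370 = 10·37).
37 does not divide 2989 (remainder 29), so no integer solutions.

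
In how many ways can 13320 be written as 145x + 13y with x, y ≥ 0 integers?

gcd(145, 13):
  145 = 11*13 + 2
  13 = 6*2 + 1
  2 = 2*1
so gcd(145, 13) = 1.
Back-substitute for Bézout coefficients:
  1 = 13 - 6*2
  ... = 145*(-6) + 13*(67)
Scale by 13320: one solution is (-79920, 892440). Reduce x mod 13: (4, 980).
General: x = 4 + 13t, y = 980 - 145t.
x ≥ 0 ⇒ t ≥ 0; y ≥ 0 ⇒ t ≤ 6. So t ∈ [0, 6]: 7 solutions.

7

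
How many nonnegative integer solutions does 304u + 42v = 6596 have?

1

gcd(304, 42) = 2.
By Bézout, 304*(-4) + 42*(29) = 2.
One solution: (17, 34).
General: u = 17 + 21t, v = 34 - 152t.
u ≥ 0 ⇒ t ≥ 0; v ≥ 0 ⇒ t ≤ 0. So t ∈ [0, 0]: 1 solution.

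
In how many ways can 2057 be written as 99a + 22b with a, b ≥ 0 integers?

gcd(99, 22) = 11.
By Bézout, 99×(1) + 22×(-4) = 11.
One solution: (1, 89).
General: a = 1 + 2t, b = 89 - 9t.
a ≥ 0 ⇒ t ≥ 0; b ≥ 0 ⇒ t ≤ 9. So t ∈ [0, 9]: 10 solutions.

10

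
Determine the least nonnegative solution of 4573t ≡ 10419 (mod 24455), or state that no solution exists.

12933

gcd(24455, 4573):
  24455 = 5·4573 + 1590
  4573 = 2·1590 + 1393
  1590 = 1·1393 + 197
  1393 = 7·197 + 14
  197 = 14·14 + 1
  14 = 14·1
so gcd(24455, 4573) = 1.
1 divides 10419, so solutions exist.
Back-substitute for Bézout coefficients:
  1 = 197 - 14·14
  ... = 4573·(-1738) + 24455·(325)
So 4573·(-1738) ≡ 1 (mod 24455); multiply by 10419: t ≡ -18108222 (mod 24455).
Smallest nonnegative: t = -18108222 mod 24455 = 12933.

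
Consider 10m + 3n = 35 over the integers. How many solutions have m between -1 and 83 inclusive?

29

gcd(10, 3) = 1.
By Bézout, 10*(1) + 3*(-3) = 1.
Particular solution: (2, 5).
General solution: m = 2 + 3t, n = 5 - 10t for integer t.
-1 ≤ 2 + 3t ≤ 83 gives t ∈ [-1, 27], which is 29 values.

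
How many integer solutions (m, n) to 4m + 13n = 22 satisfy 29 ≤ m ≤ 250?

17

gcd(13, 4):
  13 = 3×4 + 1
  4 = 4×1
so gcd(13, 4) = 1.
Back-substitute for Bézout coefficients:
  1 = 13 - 3×4
  ... = 4×(-3) + 13×(1)
Scale by 22: particular solution (-66, 22); reduce m mod 13: (12, -2).
General solution: m = 12 + 13t, n = -2 - 4t for integer t.
29 ≤ 12 + 13t ≤ 250 gives t ∈ [2, 18], which is 17 values.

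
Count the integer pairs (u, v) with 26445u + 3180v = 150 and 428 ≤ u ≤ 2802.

gcd(26445, 3180) = 15.
By Bézout, 26445·(19) + 3180·(-158) = 15.
Particular solution: (190, -1580).
General solution: u = 190 + 212t, v = -1580 - 1763t for integer t.
428 ≤ 190 + 212t ≤ 2802 gives t ∈ [2, 12], which is 11 values.

11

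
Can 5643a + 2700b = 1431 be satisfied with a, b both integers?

yes

gcd(5643, 2700) = 27  (5643 = 2*2700 + 243, 2700 = 11*243 + 27, 243 = 9*27).
27 divides 1431, so integer solutions exist.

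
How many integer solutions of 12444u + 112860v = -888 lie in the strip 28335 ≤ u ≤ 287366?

27

gcd(112860, 12444) = 12  (112860 = 9×12444 + 864, 12444 = 14×864 + 348, 864 = 2×348 + 168, 348 = 2×168 + 12, 168 = 14×12).
Back-substituting, 12444×(653) + 112860×(-72) = 12.
Scale by -74: particular solution (-48322, 5328); reduce u mod 9405: (8108, -894).
General solution: u = 8108 + 9405t, v = -894 - 1037t for integer t.
28335 ≤ 8108 + 9405t ≤ 287366 gives t ∈ [3, 29], which is 27 values.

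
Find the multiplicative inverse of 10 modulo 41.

37

gcd(41, 10) = 1  (41 = 4×10 + 1, 10 = 10×1).
Back-substituting, 10×(-4) + 41×(1) = 1.
So 10×-4 ≡ 1 (mod 41), and -4 mod 41 = 37.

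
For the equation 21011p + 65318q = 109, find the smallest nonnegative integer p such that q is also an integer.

gcd(65318, 21011):
  65318 = 3×21011 + 2285
  21011 = 9×2285 + 446
  2285 = 5×446 + 55
  446 = 8×55 + 6
  55 = 9×6 + 1
  6 = 6×1
so gcd(65318, 21011) = 1.
1 divides 109, so solutions exist.
Back-substitute for Bézout coefficients:
  1 = 55 - 9×6
  ... = 21011×(-10691) + 65318×(3439)
Scale by 109/1 = 109: (p₀, q₀) = (-1165319, 374851).
General solution: p = -1165319 + 65318t, q = 374851 - 21011t for integer t.
p ≥ 0: smallest is -1165319 mod 65318 = 10405 (at t = 18), with q = -3347.

10405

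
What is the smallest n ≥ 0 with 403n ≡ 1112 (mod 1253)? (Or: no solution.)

gcd(1253, 403) = 1  (1253 = 3·403 + 44, 403 = 9·44 + 7, 44 = 6·7 + 2, 7 = 3·2 + 1, 2 = 2·1).
1 divides 1112, so solutions exist.
Back-substituting, 403·(541) + 1253·(-174) = 1.
So 403·(541) ≡ 1 (mod 1253); multiply by 1112: n ≡ 601592 (mod 1253).
Smallest nonnegative: n = 601592 mod 1253 = 152.

152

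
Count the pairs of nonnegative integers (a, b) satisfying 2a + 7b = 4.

1

gcd(7, 2) = 1.
By Bézout, 2×(-3) + 7×(1) = 1.
One solution: (2, 0).
General: a = 2 + 7t, b = 0 - 2t.
a ≥ 0 ⇒ t ≥ 0; b ≥ 0 ⇒ t ≤ 0. So t ∈ [0, 0]: 1 solution.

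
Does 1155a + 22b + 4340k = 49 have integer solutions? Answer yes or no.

gcd(1155, 22) = 11  (1155 = 52×22 + 11, 22 = 2×11).
gcd(11, 4340) = 1.
1 divides 49, so integer solutions exist.

yes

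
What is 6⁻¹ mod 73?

61

gcd(73, 6) = 1.
By Bézout, 6×(-12) + 73×(1) = 1.
So 6×-12 ≡ 1 (mod 73), and -12 mod 73 = 61.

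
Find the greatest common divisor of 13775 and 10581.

1

gcd(13775, 10581) = 1  (13775 = 1*10581 + 3194, 10581 = 3*3194 + 999, 3194 = 3*999 + 197, 999 = 5*197 + 14, 197 = 14*14 + 1, 14 = 14*1).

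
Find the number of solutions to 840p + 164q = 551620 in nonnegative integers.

gcd(840, 164):
  840 = 5·164 + 20
  164 = 8·20 + 4
  20 = 5·4
so gcd(840, 164) = 4.
Back-substitute for Bézout coefficients:
  4 = 164 - 8·20
  ... = 840·(-8) + 164·(41)
Scale by 137905: one solution is (-1103240, 5654105). Reduce p mod 41: (29, 3215).
General: p = 29 + 41t, q = 3215 - 210t.
p ≥ 0 ⇒ t ≥ 0; q ≥ 0 ⇒ t ≤ 15. So t ∈ [0, 15]: 16 solutions.

16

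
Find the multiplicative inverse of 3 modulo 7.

gcd(7, 3) = 1  (7 = 2×3 + 1, 3 = 3×1).
Back-substituting, 3×(-2) + 7×(1) = 1.
So 3×-2 ≡ 1 (mod 7), and -2 mod 7 = 5.

5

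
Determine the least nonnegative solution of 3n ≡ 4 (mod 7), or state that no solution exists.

gcd(7, 3) = 1  (7 = 2·3 + 1, 3 = 3·1).
1 divides 4, so solutions exist.
Back-substituting, 3·(-2) + 7·(1) = 1.
So 3·(-2) ≡ 1 (mod 7); multiply by 4: n ≡ -8 (mod 7).
Smallest nonnegative: n = -8 mod 7 = 6.

6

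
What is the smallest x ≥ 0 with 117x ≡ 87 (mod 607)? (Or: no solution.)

63

gcd(607, 117):
  607 = 5*117 + 22
  117 = 5*22 + 7
  22 = 3*7 + 1
  7 = 7*1
so gcd(607, 117) = 1.
1 divides 87, so solutions exist.
Back-substitute for Bézout coefficients:
  1 = 22 - 3*7
  ... = 117*(-83) + 607*(16)
So 117*(-83) ≡ 1 (mod 607); multiply by 87: x ≡ -7221 (mod 607).
Smallest nonnegative: x = -7221 mod 607 = 63.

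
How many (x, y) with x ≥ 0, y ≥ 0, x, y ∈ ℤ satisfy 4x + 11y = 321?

gcd(11, 4) = 1  (11 = 2×4 + 3, 4 = 1×3 + 1, 3 = 3×1).
Back-substituting, 4×(3) + 11×(-1) = 1.
Scale by 321: one solution is (963, -321). Reduce x mod 11: (6, 27).
General: x = 6 + 11t, y = 27 - 4t.
x ≥ 0 ⇒ t ≥ 0; y ≥ 0 ⇒ t ≤ 6. So t ∈ [0, 6]: 7 solutions.

7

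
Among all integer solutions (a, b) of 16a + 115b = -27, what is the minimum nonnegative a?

63

gcd(115, 16) = 1.
1 divides -27, so solutions exist.
By Bézout, 16×(36) + 115×(-5) = 1.
Scale by -27/1 = -27: (a₀, b₀) = (-972, 135).
General solution: a = -972 + 115t, b = 135 - 16t for integer t.
a ≥ 0: smallest is -972 mod 115 = 63 (at t = 9), with b = -9.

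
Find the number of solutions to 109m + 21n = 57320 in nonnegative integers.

gcd(109, 21) = 1.
By Bézout, 109*(-5) + 21*(26) = 1.
One solution: (8, 2688).
General: m = 8 + 21t, n = 2688 - 109t.
m ≥ 0 ⇒ t ≥ 0; n ≥ 0 ⇒ t ≤ 24. So t ∈ [0, 24]: 25 solutions.

25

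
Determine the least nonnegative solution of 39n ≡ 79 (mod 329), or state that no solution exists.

137

gcd(329, 39) = 1.
1 divides 79, so solutions exist.
By Bézout, 39×(135) + 329×(-16) = 1.
So 39×(135) ≡ 1 (mod 329); multiply by 79: n ≡ 10665 (mod 329).
Smallest nonnegative: n = 10665 mod 329 = 137.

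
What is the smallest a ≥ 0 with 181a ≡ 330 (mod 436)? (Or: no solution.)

50

gcd(436, 181) = 1  (436 = 2×181 + 74, 181 = 2×74 + 33, 74 = 2×33 + 8, 33 = 4×8 + 1, 8 = 8×1).
1 divides 330, so solutions exist.
Back-substituting, 181×(53) + 436×(-22) = 1.
So 181×(53) ≡ 1 (mod 436); multiply by 330: a ≡ 17490 (mod 436).
Smallest nonnegative: a = 17490 mod 436 = 50.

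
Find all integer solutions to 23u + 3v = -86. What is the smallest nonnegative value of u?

gcd(23, 3):
  23 = 7×3 + 2
  3 = 1×2 + 1
  2 = 2×1
so gcd(23, 3) = 1.
1 divides -86, so solutions exist.
Back-substitute for Bézout coefficients:
  1 = 3 - 1×2
  ... = 23×(-1) + 3×(8)
Scale by -86/1 = -86: (u₀, v₀) = (86, -688).
General solution: u = 86 + 3t, v = -688 - 23t for integer t.
u ≥ 0: smallest is 86 mod 3 = 2 (at t = -28), with v = -44.

2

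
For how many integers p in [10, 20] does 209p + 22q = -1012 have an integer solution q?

gcd(209, 22) = 11.
By Bézout, 209*(1) + 22*(-9) = 11.
Particular solution: (0, -46).
General solution: p = 0 + 2t, q = -46 - 19t for integer t.
10 ≤ 0 + 2t ≤ 20 gives t ∈ [5, 10], which is 6 values.

6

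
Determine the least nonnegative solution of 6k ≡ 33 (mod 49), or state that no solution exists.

30

gcd(49, 6) = 1.
1 divides 33, so solutions exist.
By Bézout, 6·(-8) + 49·(1) = 1.
So 6·(-8) ≡ 1 (mod 49); multiply by 33: k ≡ -264 (mod 49).
Smallest nonnegative: k = -264 mod 49 = 30.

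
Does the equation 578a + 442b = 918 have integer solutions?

yes

gcd(578, 442) = 34  (578 = 1·442 + 136, 442 = 3·136 + 34, 136 = 4·34).
34 divides 918, so integer solutions exist.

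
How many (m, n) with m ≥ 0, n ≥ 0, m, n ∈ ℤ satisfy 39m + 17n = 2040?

gcd(39, 17) = 1.
By Bézout, 39·(7) + 17·(-16) = 1.
One solution: (0, 120).
General: m = 0 + 17t, n = 120 - 39t.
m ≥ 0 ⇒ t ≥ 0; n ≥ 0 ⇒ t ≤ 3. So t ∈ [0, 3]: 4 solutions.

4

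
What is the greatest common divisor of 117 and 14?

gcd(117, 14):
  117 = 8×14 + 5
  14 = 2×5 + 4
  5 = 1×4 + 1
  4 = 4×1
so gcd(117, 14) = 1.

1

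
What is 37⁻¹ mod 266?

151

gcd(266, 37) = 1.
By Bézout, 37·(-115) + 266·(16) = 1.
So 37·-115 ≡ 1 (mod 266), and -115 mod 266 = 151.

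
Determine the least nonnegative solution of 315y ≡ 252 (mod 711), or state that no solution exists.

gcd(711, 315):
  711 = 2·315 + 81
  315 = 3·81 + 72
  81 = 1·72 + 9
  72 = 8·9
so gcd(711, 315) = 9.
9 divides 252, so solutions exist.
Back-substitute for Bézout coefficients:
  9 = 81 - 1·72
  ... = 315·(-9) + 711·(4)
So 315·(-9) ≡ 9 (mod 711); multiply by 28: y ≡ -252 (mod 79).
Smallest nonnegative: y = -252 mod 79 = 64.

64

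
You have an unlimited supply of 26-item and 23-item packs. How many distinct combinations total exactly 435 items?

Need nonnegative integers with 26j + 23k = 435.
gcd(26, 23) = 1, and 26·(8) + 23·(-9) = 1.
So (j₀, k₀) = (3480, -3915); general j = 3480 + 23t, k = -3915 - 26t.
j ≥ 0 ⇒ t ≥ -151; k ≥ 0 ⇒ t ≤ -151. That's 1 value of t.

1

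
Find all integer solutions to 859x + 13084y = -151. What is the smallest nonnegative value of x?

6915

gcd(13084, 859):
  13084 = 15×859 + 199
  859 = 4×199 + 63
  199 = 3×63 + 10
  63 = 6×10 + 3
  10 = 3×3 + 1
  3 = 3×1
so gcd(13084, 859) = 1.
1 divides -151, so solutions exist.
Back-substitute for Bézout coefficients:
  1 = 10 - 3×3
  ... = 859×(-3945) + 13084×(259)
Scale by -151/1 = -151: (x₀, y₀) = (595695, -39109).
General solution: x = 595695 + 13084t, y = -39109 - 859t for integer t.
x ≥ 0: smallest is 595695 mod 13084 = 6915 (at t = -45), with y = -454.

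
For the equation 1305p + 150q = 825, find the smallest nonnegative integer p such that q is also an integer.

gcd(1305, 150):
  1305 = 8*150 + 105
  150 = 1*105 + 45
  105 = 2*45 + 15
  45 = 3*15
so gcd(1305, 150) = 15.
15 divides 825, so solutions exist.
Back-substitute for Bézout coefficients:
  15 = 105 - 2*45
  ... = 1305*(3) + 150*(-26)
Scale by 825/15 = 55: (p₀, q₀) = (165, -1430).
General solution: p = 165 + 10t, q = -1430 - 87t for integer t.
p ≥ 0: smallest is 165 mod 10 = 5 (at t = -16), with q = -38.

5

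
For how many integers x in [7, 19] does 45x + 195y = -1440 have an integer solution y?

gcd(195, 45) = 15.
By Bézout, 45×(-4) + 195×(1) = 15.
Particular solution: (7, -9).
General solution: x = 7 + 13t, y = -9 - 3t for integer t.
7 ≤ 7 + 13t ≤ 19 gives t ∈ [0, 0], which is 1 value.

1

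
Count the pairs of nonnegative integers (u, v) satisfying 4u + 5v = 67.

gcd(5, 4):
  5 = 1×4 + 1
  4 = 4×1
so gcd(5, 4) = 1.
Back-substitute for Bézout coefficients:
  1 = 5 - 1×4
  ... = 4×(-1) + 5×(1)
Scale by 67: one solution is (-67, 67). Reduce u mod 5: (3, 11).
General: u = 3 + 5t, v = 11 - 4t.
u ≥ 0 ⇒ t ≥ 0; v ≥ 0 ⇒ t ≤ 2. So t ∈ [0, 2]: 3 solutions.

3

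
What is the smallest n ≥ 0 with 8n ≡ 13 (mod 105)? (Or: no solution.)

gcd(105, 8):
  105 = 13·8 + 1
  8 = 8·1
so gcd(105, 8) = 1.
1 divides 13, so solutions exist.
Back-substitute for Bézout coefficients:
  1 = 105 - 13·8
  ... = 8·(-13) + 105·(1)
So 8·(-13) ≡ 1 (mod 105); multiply by 13: n ≡ -169 (mod 105).
Smallest nonnegative: n = -169 mod 105 = 41.

41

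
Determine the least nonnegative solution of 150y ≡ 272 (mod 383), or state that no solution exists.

298

gcd(383, 150):
  383 = 2*150 + 83
  150 = 1*83 + 67
  83 = 1*67 + 16
  67 = 4*16 + 3
  16 = 5*3 + 1
  3 = 3*1
so gcd(383, 150) = 1.
1 divides 272, so solutions exist.
Back-substitute for Bézout coefficients:
  1 = 16 - 5*3
  ... = 150*(-120) + 383*(47)
So 150*(-120) ≡ 1 (mod 383); multiply by 272: y ≡ -32640 (mod 383).
Smallest nonnegative: y = -32640 mod 383 = 298.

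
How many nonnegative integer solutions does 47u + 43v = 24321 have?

12

gcd(47, 43) = 1  (47 = 1×43 + 4, 43 = 10×4 + 3, 4 = 1×3 + 1, 3 = 3×1).
Back-substituting, 47×(11) + 43×(-12) = 1.
Scale by 24321: one solution is (267531, -291852). Reduce u mod 43: (28, 535).
General: u = 28 + 43t, v = 535 - 47t.
u ≥ 0 ⇒ t ≥ 0; v ≥ 0 ⇒ t ≤ 11. So t ∈ [0, 11]: 12 solutions.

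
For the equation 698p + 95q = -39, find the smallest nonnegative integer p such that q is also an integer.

gcd(698, 95) = 1  (698 = 7×95 + 33, 95 = 2×33 + 29, 33 = 1×29 + 4, 29 = 7×4 + 1, 4 = 4×1).
1 divides -39, so solutions exist.
Back-substituting, 698×(-23) + 95×(169) = 1.
Scale by -39/1 = -39: (p₀, q₀) = (897, -6591).
General solution: p = 897 + 95t, q = -6591 - 698t for integer t.
p ≥ 0: smallest is 897 mod 95 = 42 (at t = -9), with q = -309.

42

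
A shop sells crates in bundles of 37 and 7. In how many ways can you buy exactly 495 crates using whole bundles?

Need nonnegative integers with 37j + 7k = 495.
gcd(37, 7) = 1, and 37·(-3) + 7·(16) = 1.
So (j₀, k₀) = (-1485, 7920); general j = -1485 + 7t, k = 7920 - 37t.
j ≥ 0 ⇒ t ≥ 213; k ≥ 0 ⇒ t ≤ 214. That's 2 values of t.

2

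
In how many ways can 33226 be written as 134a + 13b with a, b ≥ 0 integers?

gcd(134, 13) = 1  (134 = 10·13 + 4, 13 = 3·4 + 1, 4 = 4·1).
Back-substituting, 134·(-3) + 13·(31) = 1.
Scale by 33226: one solution is (-99678, 1030006). Reduce a mod 13: (6, 2494).
General: a = 6 + 13t, b = 2494 - 134t.
a ≥ 0 ⇒ t ≥ 0; b ≥ 0 ⇒ t ≤ 18. So t ∈ [0, 18]: 19 solutions.

19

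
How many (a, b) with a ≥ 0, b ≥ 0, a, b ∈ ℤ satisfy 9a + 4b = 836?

gcd(9, 4) = 1  (9 = 2·4 + 1, 4 = 4·1).
Back-substituting, 9·(1) + 4·(-2) = 1.
Scale by 836: one solution is (836, -1672). Reduce a mod 4: (0, 209).
General: a = 0 + 4t, b = 209 - 9t.
a ≥ 0 ⇒ t ≥ 0; b ≥ 0 ⇒ t ≤ 23. So t ∈ [0, 23]: 24 solutions.

24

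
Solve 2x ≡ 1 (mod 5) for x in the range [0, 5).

3

gcd(5, 2) = 1.
By Bézout, 2×(-2) + 5×(1) = 1.
So 2×-2 ≡ 1 (mod 5), and -2 mod 5 = 3.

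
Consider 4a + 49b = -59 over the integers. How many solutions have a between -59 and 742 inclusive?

gcd(49, 4):
  49 = 12*4 + 1
  4 = 4*1
so gcd(49, 4) = 1.
Back-substitute for Bézout coefficients:
  1 = 49 - 12*4
  ... = 4*(-12) + 49*(1)
Scale by -59: particular solution (708, -59); reduce a mod 49: (22, -3).
General solution: a = 22 + 49t, b = -3 - 4t for integer t.
-59 ≤ 22 + 49t ≤ 742 gives t ∈ [-1, 14], which is 16 values.

16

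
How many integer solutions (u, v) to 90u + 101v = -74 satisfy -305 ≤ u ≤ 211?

5

gcd(101, 90) = 1  (101 = 1·90 + 11, 90 = 8·11 + 2, 11 = 5·2 + 1, 2 = 2·1).
Back-substituting, 90·(-46) + 101·(41) = 1.
Scale by -74: particular solution (3404, -3034); reduce u mod 101: (71, -64).
General solution: u = 71 + 101t, v = -64 - 90t for integer t.
-305 ≤ 71 + 101t ≤ 211 gives t ∈ [-3, 1], which is 5 values.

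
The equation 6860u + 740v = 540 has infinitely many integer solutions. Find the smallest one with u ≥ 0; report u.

gcd(6860, 740) = 20  (6860 = 9×740 + 200, 740 = 3×200 + 140, 200 = 1×140 + 60, 140 = 2×60 + 20, 60 = 3×20).
20 divides 540, so solutions exist.
Back-substituting, 6860×(-11) + 740×(102) = 20.
Scale by 540/20 = 27: (u₀, v₀) = (-297, 2754).
General solution: u = -297 + 37t, v = 2754 - 343t for integer t.
u ≥ 0: smallest is -297 mod 37 = 36 (at t = 9), with v = -333.

36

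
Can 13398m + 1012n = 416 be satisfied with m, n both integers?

no

gcd(13398, 1012):
  13398 = 13×1012 + 242
  1012 = 4×242 + 44
  242 = 5×44 + 22
  44 = 2×22
so gcd(13398, 1012) = 22.
22 does not divide 416 (remainder 20), so no integer solutions.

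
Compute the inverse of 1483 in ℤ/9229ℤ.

gcd(9229, 1483) = 1  (9229 = 6*1483 + 331, 1483 = 4*331 + 159, 331 = 2*159 + 13, 159 = 12*13 + 3, 13 = 4*3 + 1, 3 = 3*1).
Back-substituting, 1483*(-2844) + 9229*(457) = 1.
So 1483*-2844 ≡ 1 (mod 9229), and -2844 mod 9229 = 6385.

6385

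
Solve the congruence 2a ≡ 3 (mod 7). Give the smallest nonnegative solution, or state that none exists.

5

gcd(7, 2) = 1  (7 = 3·2 + 1, 2 = 2·1).
1 divides 3, so solutions exist.
Back-substituting, 2·(-3) + 7·(1) = 1.
So 2·(-3) ≡ 1 (mod 7); multiply by 3: a ≡ -9 (mod 7).
Smallest nonnegative: a = -9 mod 7 = 5.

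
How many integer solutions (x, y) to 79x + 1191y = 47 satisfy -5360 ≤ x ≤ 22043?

23

gcd(1191, 79) = 1  (1191 = 15×79 + 6, 79 = 13×6 + 1, 6 = 6×1).
Back-substituting, 79×(196) + 1191×(-13) = 1.
Scale by 47: particular solution (9212, -611); reduce x mod 1191: (875, -58).
General solution: x = 875 + 1191t, y = -58 - 79t for integer t.
-5360 ≤ 875 + 1191t ≤ 22043 gives t ∈ [-5, 17], which is 23 values.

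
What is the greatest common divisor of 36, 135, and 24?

3

gcd(135, 36):
  135 = 3*36 + 27
  36 = 1*27 + 9
  27 = 3*9
so gcd(135, 36) = 9.
gcd(9, 24) = 3.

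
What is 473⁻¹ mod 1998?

gcd(1998, 473) = 1  (1998 = 4×473 + 106, 473 = 4×106 + 49, 106 = 2×49 + 8, 49 = 6×8 + 1, 8 = 8×1).
Back-substituting, 473×(245) + 1998×(-58) = 1.
So 473×245 ≡ 1 (mod 1998), and 245 mod 1998 = 245.

245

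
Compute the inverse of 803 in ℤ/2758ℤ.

gcd(2758, 803) = 1  (2758 = 3×803 + 349, 803 = 2×349 + 105, 349 = 3×105 + 34, 105 = 3×34 + 3, 34 = 11×3 + 1, 3 = 3×1).
Back-substituting, 803×(-893) + 2758×(260) = 1.
So 803×-893 ≡ 1 (mod 2758), and -893 mod 2758 = 1865.

1865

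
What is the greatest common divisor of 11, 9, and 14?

gcd(11, 9) = 1.
gcd(1, 14) = 1.

1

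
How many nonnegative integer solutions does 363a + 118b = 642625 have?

gcd(363, 118):
  363 = 3*118 + 9
  118 = 13*9 + 1
  9 = 9*1
so gcd(363, 118) = 1.
Back-substitute for Bézout coefficients:
  1 = 118 - 13*9
  ... = 363*(-13) + 118*(40)
Scale by 642625: one solution is (-8354125, 25705000). Reduce a mod 118: (39, 5326).
General: a = 39 + 118t, b = 5326 - 363t.
a ≥ 0 ⇒ t ≥ 0; b ≥ 0 ⇒ t ≤ 14. So t ∈ [0, 14]: 15 solutions.

15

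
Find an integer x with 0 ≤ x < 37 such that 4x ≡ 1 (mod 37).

28

gcd(37, 4) = 1  (37 = 9*4 + 1, 4 = 4*1).
Back-substituting, 4*(-9) + 37*(1) = 1.
So 4*-9 ≡ 1 (mod 37), and -9 mod 37 = 28.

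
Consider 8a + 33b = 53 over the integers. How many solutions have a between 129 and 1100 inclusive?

gcd(33, 8) = 1.
By Bézout, 8×(-4) + 33×(1) = 1.
Particular solution: (19, -3).
General solution: a = 19 + 33t, b = -3 - 8t for integer t.
129 ≤ 19 + 33t ≤ 1100 gives t ∈ [4, 32], which is 29 values.

29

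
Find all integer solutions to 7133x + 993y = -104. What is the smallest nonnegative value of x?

425

gcd(7133, 993):
  7133 = 7·993 + 182
  993 = 5·182 + 83
  182 = 2·83 + 16
  83 = 5·16 + 3
  16 = 5·3 + 1
  3 = 3·1
so gcd(7133, 993) = 1.
1 divides -104, so solutions exist.
Back-substitute for Bézout coefficients:
  1 = 16 - 5·3
  ... = 7133·(311) + 993·(-2234)
Scale by -104/1 = -104: (x₀, y₀) = (-32344, 232336).
General solution: x = -32344 + 993t, y = 232336 - 7133t for integer t.
x ≥ 0: smallest is -32344 mod 993 = 425 (at t = 33), with y = -3053.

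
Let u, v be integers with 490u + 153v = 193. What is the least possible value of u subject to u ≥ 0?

100

gcd(490, 153) = 1  (490 = 3*153 + 31, 153 = 4*31 + 29, 31 = 1*29 + 2, 29 = 14*2 + 1, 2 = 2*1).
1 divides 193, so solutions exist.
Back-substituting, 490*(-74) + 153*(237) = 1.
Scale by 193/1 = 193: (u₀, v₀) = (-14282, 45741).
General solution: u = -14282 + 153t, v = 45741 - 490t for integer t.
u ≥ 0: smallest is -14282 mod 153 = 100 (at t = 94), with v = -319.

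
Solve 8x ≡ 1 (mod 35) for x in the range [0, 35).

gcd(35, 8):
  35 = 4·8 + 3
  8 = 2·3 + 2
  3 = 1·2 + 1
  2 = 2·1
so gcd(35, 8) = 1.
Back-substitute for Bézout coefficients:
  1 = 3 - 1·2
  ... = 8·(-13) + 35·(3)
So 8·-13 ≡ 1 (mod 35), and -13 mod 35 = 22.

22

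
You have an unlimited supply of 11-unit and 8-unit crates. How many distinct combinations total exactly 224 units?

Need nonnegative integers with 11j + 8k = 224.
gcd(11, 8) = 1, and 11·(3) + 8·(-4) = 1.
So (j₀, k₀) = (672, -896); general j = 672 + 8t, k = -896 - 11t.
j ≥ 0 ⇒ t ≥ -84; k ≥ 0 ⇒ t ≤ -82. That's 3 values of t.

3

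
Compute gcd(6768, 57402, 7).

gcd(57402, 6768) = 18  (57402 = 8×6768 + 3258, 6768 = 2×3258 + 252, 3258 = 12×252 + 234, 252 = 1×234 + 18, 234 = 13×18).
gcd(18, 7) = 1.

1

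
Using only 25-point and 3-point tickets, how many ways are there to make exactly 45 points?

1

Need nonnegative integers with 25j + 3k = 45.
gcd(25, 3) = 1, and 25·(1) + 3·(-8) = 1.
So (j₀, k₀) = (45, -360); general j = 45 + 3t, k = -360 - 25t.
j ≥ 0 ⇒ t ≥ -15; k ≥ 0 ⇒ t ≤ -15. That's 1 value of t.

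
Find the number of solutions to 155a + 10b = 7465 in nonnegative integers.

gcd(155, 10) = 5  (155 = 15*10 + 5, 10 = 2*5).
Back-substituting, 155*(1) + 10*(-15) = 5.
Scale by 1493: one solution is (1493, -22395). Reduce a mod 2: (1, 731).
General: a = 1 + 2t, b = 731 - 31t.
a ≥ 0 ⇒ t ≥ 0; b ≥ 0 ⇒ t ≤ 23. So t ∈ [0, 23]: 24 solutions.

24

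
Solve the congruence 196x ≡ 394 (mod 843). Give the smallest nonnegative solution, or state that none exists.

802

gcd(843, 196) = 1  (843 = 4*196 + 59, 196 = 3*59 + 19, 59 = 3*19 + 2, 19 = 9*2 + 1, 2 = 2*1).
1 divides 394, so solutions exist.
Back-substituting, 196*(400) + 843*(-93) = 1.
So 196*(400) ≡ 1 (mod 843); multiply by 394: x ≡ 157600 (mod 843).
Smallest nonnegative: x = 157600 mod 843 = 802.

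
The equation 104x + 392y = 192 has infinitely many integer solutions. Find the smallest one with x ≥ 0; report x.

32

gcd(392, 104):
  392 = 3*104 + 80
  104 = 1*80 + 24
  80 = 3*24 + 8
  24 = 3*8
so gcd(392, 104) = 8.
8 divides 192, so solutions exist.
Back-substitute for Bézout coefficients:
  8 = 80 - 3*24
  ... = 104*(-15) + 392*(4)
Scale by 192/8 = 24: (x₀, y₀) = (-360, 96).
General solution: x = -360 + 49t, y = 96 - 13t for integer t.
x ≥ 0: smallest is -360 mod 49 = 32 (at t = 8), with y = -8.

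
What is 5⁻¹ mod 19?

gcd(19, 5) = 1  (19 = 3*5 + 4, 5 = 1*4 + 1, 4 = 4*1).
Back-substituting, 5*(4) + 19*(-1) = 1.
So 5*4 ≡ 1 (mod 19), and 4 mod 19 = 4.

4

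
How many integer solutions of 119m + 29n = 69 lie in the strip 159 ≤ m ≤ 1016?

30

gcd(119, 29) = 1  (119 = 4·29 + 3, 29 = 9·3 + 2, 3 = 1·2 + 1, 2 = 2·1).
Back-substituting, 119·(10) + 29·(-41) = 1.
Scale by 69: particular solution (690, -2829); reduce m mod 29: (23, -92).
General solution: m = 23 + 29t, n = -92 - 119t for integer t.
159 ≤ 23 + 29t ≤ 1016 gives t ∈ [5, 34], which is 30 values.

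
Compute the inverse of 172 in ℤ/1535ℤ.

gcd(1535, 172) = 1  (1535 = 8·172 + 159, 172 = 1·159 + 13, 159 = 12·13 + 3, 13 = 4·3 + 1, 3 = 3·1).
Back-substituting, 172·(473) + 1535·(-53) = 1.
So 172·473 ≡ 1 (mod 1535), and 473 mod 1535 = 473.

473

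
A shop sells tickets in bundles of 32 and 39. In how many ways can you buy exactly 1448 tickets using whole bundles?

1

Need nonnegative integers with 32j + 39k = 1448.
gcd(32, 39) = 1, and 32·(11) + 39·(-9) = 1.
So (j₀, k₀) = (15928, -13032); general j = 15928 + 39t, k = -13032 - 32t.
j ≥ 0 ⇒ t ≥ -408; k ≥ 0 ⇒ t ≤ -408. That's 1 value of t.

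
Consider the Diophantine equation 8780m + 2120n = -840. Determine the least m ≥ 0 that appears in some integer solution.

gcd(8780, 2120):
  8780 = 4·2120 + 300
  2120 = 7·300 + 20
  300 = 15·20
so gcd(8780, 2120) = 20.
20 divides -840, so solutions exist.
Back-substitute for Bézout coefficients:
  20 = 2120 - 7·300
  ... = 8780·(-7) + 2120·(29)
Scale by -840/20 = -42: (m₀, n₀) = (294, -1218).
General solution: m = 294 + 106t, n = -1218 - 439t for integer t.
m ≥ 0: smallest is 294 mod 106 = 82 (at t = -2), with n = -340.

82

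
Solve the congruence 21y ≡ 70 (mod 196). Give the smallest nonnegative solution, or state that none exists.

22

gcd(196, 21) = 7.
7 divides 70, so solutions exist.
By Bézout, 21*(-9) + 196*(1) = 7.
So 21*(-9) ≡ 7 (mod 196); multiply by 10: y ≡ -90 (mod 28).
Smallest nonnegative: y = -90 mod 28 = 22.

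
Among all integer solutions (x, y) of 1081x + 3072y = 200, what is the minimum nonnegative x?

776

gcd(3072, 1081):
  3072 = 2·1081 + 910
  1081 = 1·910 + 171
  910 = 5·171 + 55
  171 = 3·55 + 6
  55 = 9·6 + 1
  6 = 6·1
so gcd(3072, 1081) = 1.
1 divides 200, so solutions exist.
Back-substitute for Bézout coefficients:
  1 = 55 - 9·6
  ... = 1081·(-503) + 3072·(177)
Scale by 200/1 = 200: (x₀, y₀) = (-100600, 35400).
General solution: x = -100600 + 3072t, y = 35400 - 1081t for integer t.
x ≥ 0: smallest is -100600 mod 3072 = 776 (at t = 33), with y = -273.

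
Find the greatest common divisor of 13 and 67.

gcd(67, 13):
  67 = 5*13 + 2
  13 = 6*2 + 1
  2 = 2*1
so gcd(67, 13) = 1.

1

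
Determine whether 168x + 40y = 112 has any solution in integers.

gcd(168, 40) = 8  (168 = 4·40 + 8, 40 = 5·8).
8 divides 112, so integer solutions exist.

yes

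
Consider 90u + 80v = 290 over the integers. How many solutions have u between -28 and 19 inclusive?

6

gcd(90, 80) = 10.
By Bézout, 90×(1) + 80×(-1) = 10.
Particular solution: (5, -2).
General solution: u = 5 + 8t, v = -2 - 9t for integer t.
-28 ≤ 5 + 8t ≤ 19 gives t ∈ [-4, 1], which is 6 values.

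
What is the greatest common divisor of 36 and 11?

gcd(36, 11):
  36 = 3·11 + 3
  11 = 3·3 + 2
  3 = 1·2 + 1
  2 = 2·1
so gcd(36, 11) = 1.

1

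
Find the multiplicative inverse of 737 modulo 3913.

3175

gcd(3913, 737) = 1.
By Bézout, 737×(-738) + 3913×(139) = 1.
So 737×-738 ≡ 1 (mod 3913), and -738 mod 3913 = 3175.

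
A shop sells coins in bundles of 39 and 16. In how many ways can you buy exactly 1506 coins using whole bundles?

2

Need nonnegative integers with 39j + 16k = 1506.
gcd(39, 16) = 1, and 39·(7) + 16·(-17) = 1.
So (j₀, k₀) = (10542, -25602); general j = 10542 + 16t, k = -25602 - 39t.
j ≥ 0 ⇒ t ≥ -658; k ≥ 0 ⇒ t ≤ -657. That's 2 values of t.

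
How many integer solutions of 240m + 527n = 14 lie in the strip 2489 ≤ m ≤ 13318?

20

gcd(527, 240) = 1.
By Bézout, 240*(213) + 527*(-97) = 1.
Particular solution: (347, -158).
General solution: m = 347 + 527t, n = -158 - 240t for integer t.
2489 ≤ 347 + 527t ≤ 13318 gives t ∈ [5, 24], which is 20 values.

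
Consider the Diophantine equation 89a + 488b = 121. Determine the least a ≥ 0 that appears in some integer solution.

gcd(488, 89):
  488 = 5*89 + 43
  89 = 2*43 + 3
  43 = 14*3 + 1
  3 = 3*1
so gcd(488, 89) = 1.
1 divides 121, so solutions exist.
Back-substitute for Bézout coefficients:
  1 = 43 - 14*3
  ... = 89*(-159) + 488*(29)
Scale by 121/1 = 121: (a₀, b₀) = (-19239, 3509).
General solution: a = -19239 + 488t, b = 3509 - 89t for integer t.
a ≥ 0: smallest is -19239 mod 488 = 281 (at t = 40), with b = -51.

281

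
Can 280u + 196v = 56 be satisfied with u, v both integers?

gcd(280, 196) = 28.
28 divides 56, so integer solutions exist.

yes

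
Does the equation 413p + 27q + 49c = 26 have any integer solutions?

gcd(413, 27):
  413 = 15*27 + 8
  27 = 3*8 + 3
  8 = 2*3 + 2
  3 = 1*2 + 1
  2 = 2*1
so gcd(413, 27) = 1.
gcd(1, 49) = 1.
1 divides 26, so integer solutions exist.

yes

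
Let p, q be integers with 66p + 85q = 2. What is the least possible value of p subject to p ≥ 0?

gcd(85, 66) = 1  (85 = 1*66 + 19, 66 = 3*19 + 9, 19 = 2*9 + 1, 9 = 9*1).
1 divides 2, so solutions exist.
Back-substituting, 66*(-9) + 85*(7) = 1.
Scale by 2/1 = 2: (p₀, q₀) = (-18, 14).
General solution: p = -18 + 85t, q = 14 - 66t for integer t.
p ≥ 0: smallest is -18 mod 85 = 67 (at t = 1), with q = -52.

67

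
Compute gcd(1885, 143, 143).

13

gcd(1885, 143) = 13.
gcd(13, 143) = 13.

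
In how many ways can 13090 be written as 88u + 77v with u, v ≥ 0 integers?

gcd(88, 77):
  88 = 1·77 + 11
  77 = 7·11
so gcd(88, 77) = 11.
Back-substitute for Bézout coefficients:
  11 = 88 - 1·77
  ... = 88·(1) + 77·(-1)
Scale by 1190: one solution is (1190, -1190). Reduce u mod 7: (0, 170).
General: u = 0 + 7t, v = 170 - 8t.
u ≥ 0 ⇒ t ≥ 0; v ≥ 0 ⇒ t ≤ 21. So t ∈ [0, 21]: 22 solutions.

22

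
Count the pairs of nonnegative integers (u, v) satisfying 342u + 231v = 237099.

gcd(342, 231) = 3  (342 = 1*231 + 111, 231 = 2*111 + 9, 111 = 12*9 + 3, 9 = 3*3).
Back-substituting, 342*(25) + 231*(-37) = 3.
Scale by 79033: one solution is (1975825, -2924221). Reduce u mod 77: (5, 1019).
General: u = 5 + 77t, v = 1019 - 114t.
u ≥ 0 ⇒ t ≥ 0; v ≥ 0 ⇒ t ≤ 8. So t ∈ [0, 8]: 9 solutions.

9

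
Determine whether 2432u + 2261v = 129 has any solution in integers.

no

gcd(2432, 2261):
  2432 = 1*2261 + 171
  2261 = 13*171 + 38
  171 = 4*38 + 19
  38 = 2*19
so gcd(2432, 2261) = 19.
19 does not divide 129 (remainder 15), so no integer solutions.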